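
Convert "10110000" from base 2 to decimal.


Input: "10110000" in base 2
Positional expansion:
  Digit '1' (value 1) x 2^7 = 128
  Digit '0' (value 0) x 2^6 = 0
  Digit '1' (value 1) x 2^5 = 32
  Digit '1' (value 1) x 2^4 = 16
  Digit '0' (value 0) x 2^3 = 0
  Digit '0' (value 0) x 2^2 = 0
  Digit '0' (value 0) x 2^1 = 0
  Digit '0' (value 0) x 2^0 = 0
Sum = 176

176


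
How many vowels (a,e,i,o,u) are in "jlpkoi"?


Input: jlpkoi
Checking each character:
  'j' at position 0: consonant
  'l' at position 1: consonant
  'p' at position 2: consonant
  'k' at position 3: consonant
  'o' at position 4: vowel (running total: 1)
  'i' at position 5: vowel (running total: 2)
Total vowels: 2

2


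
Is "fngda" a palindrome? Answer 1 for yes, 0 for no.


Input: fngda
Reversed: adgnf
  Compare pos 0 ('f') with pos 4 ('a'): MISMATCH
  Compare pos 1 ('n') with pos 3 ('d'): MISMATCH
Result: not a palindrome

0


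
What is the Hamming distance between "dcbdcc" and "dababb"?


Comparing "dcbdcc" and "dababb" position by position:
  Position 0: 'd' vs 'd' => same
  Position 1: 'c' vs 'a' => differ
  Position 2: 'b' vs 'b' => same
  Position 3: 'd' vs 'a' => differ
  Position 4: 'c' vs 'b' => differ
  Position 5: 'c' vs 'b' => differ
Total differences (Hamming distance): 4

4


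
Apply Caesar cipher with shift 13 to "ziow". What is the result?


Caesar cipher: shift "ziow" by 13
  'z' (pos 25) + 13 = pos 12 = 'm'
  'i' (pos 8) + 13 = pos 21 = 'v'
  'o' (pos 14) + 13 = pos 1 = 'b'
  'w' (pos 22) + 13 = pos 9 = 'j'
Result: mvbj

mvbj


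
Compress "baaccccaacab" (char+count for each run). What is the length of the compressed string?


Input: baaccccaacab
Runs:
  'b' x 1 => "b1"
  'a' x 2 => "a2"
  'c' x 4 => "c4"
  'a' x 2 => "a2"
  'c' x 1 => "c1"
  'a' x 1 => "a1"
  'b' x 1 => "b1"
Compressed: "b1a2c4a2c1a1b1"
Compressed length: 14

14


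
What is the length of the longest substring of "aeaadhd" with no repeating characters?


Input: "aeaadhd"
Sliding window (track last position of each char):
  Position 0 ('a'): window [0,0] length 1 -- new best
  Position 1 ('e'): window [0,1] length 2 -- new best
  Position 2 ('a'): repeat (last at 0), move window start to 1
  Position 2 ('a'): window [1,2] length 2
  Position 3 ('a'): repeat (last at 2), move window start to 3
  Position 3 ('a'): window [3,3] length 1
  Position 4 ('d'): window [3,4] length 2
  Position 5 ('h'): window [3,5] length 3 -- new best
  Position 6 ('d'): repeat (last at 4), move window start to 5
  Position 6 ('d'): window [5,6] length 2
Longest substring with no repeats: "adh" with length 3

3


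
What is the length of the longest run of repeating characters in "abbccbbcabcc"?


Input: "abbccbbcabcc"
Scanning for longest run:
  Position 1 ('b'): new char, reset run to 1
  Position 2 ('b'): continues run of 'b', length=2
  Position 3 ('c'): new char, reset run to 1
  Position 4 ('c'): continues run of 'c', length=2
  Position 5 ('b'): new char, reset run to 1
  Position 6 ('b'): continues run of 'b', length=2
  Position 7 ('c'): new char, reset run to 1
  Position 8 ('a'): new char, reset run to 1
  Position 9 ('b'): new char, reset run to 1
  Position 10 ('c'): new char, reset run to 1
  Position 11 ('c'): continues run of 'c', length=2
Longest run: 'b' with length 2

2


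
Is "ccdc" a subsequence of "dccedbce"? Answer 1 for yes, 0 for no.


Check if "ccdc" is a subsequence of "dccedbce"
Greedy scan:
  Position 0 ('d'): no match needed
  Position 1 ('c'): matches sub[0] = 'c'
  Position 2 ('c'): matches sub[1] = 'c'
  Position 3 ('e'): no match needed
  Position 4 ('d'): matches sub[2] = 'd'
  Position 5 ('b'): no match needed
  Position 6 ('c'): matches sub[3] = 'c'
  Position 7 ('e'): no match needed
All 4 characters matched => is a subsequence

1


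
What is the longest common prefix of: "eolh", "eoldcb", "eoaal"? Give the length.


Words: eolh, eoldcb, eoaal
  Position 0: all 'e' => match
  Position 1: all 'o' => match
  Position 2: ('l', 'l', 'a') => mismatch, stop
LCP = "eo" (length 2)

2


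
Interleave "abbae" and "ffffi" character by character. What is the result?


Interleaving "abbae" and "ffffi":
  Position 0: 'a' from first, 'f' from second => "af"
  Position 1: 'b' from first, 'f' from second => "bf"
  Position 2: 'b' from first, 'f' from second => "bf"
  Position 3: 'a' from first, 'f' from second => "af"
  Position 4: 'e' from first, 'i' from second => "ei"
Result: afbfbfafei

afbfbfafei


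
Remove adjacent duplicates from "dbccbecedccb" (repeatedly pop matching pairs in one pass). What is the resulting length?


Input: dbccbecedccb
Stack-based adjacent duplicate removal:
  Read 'd': push. Stack: d
  Read 'b': push. Stack: db
  Read 'c': push. Stack: dbc
  Read 'c': matches stack top 'c' => pop. Stack: db
  Read 'b': matches stack top 'b' => pop. Stack: d
  Read 'e': push. Stack: de
  Read 'c': push. Stack: dec
  Read 'e': push. Stack: dece
  Read 'd': push. Stack: deced
  Read 'c': push. Stack: decedc
  Read 'c': matches stack top 'c' => pop. Stack: deced
  Read 'b': push. Stack: decedb
Final stack: "decedb" (length 6)

6


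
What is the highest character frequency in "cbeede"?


Input: cbeede
Character counts:
  'b': 1
  'c': 1
  'd': 1
  'e': 3
Maximum frequency: 3

3


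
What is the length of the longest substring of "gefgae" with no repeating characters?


Input: "gefgae"
Sliding window (track last position of each char):
  Position 0 ('g'): window [0,0] length 1 -- new best
  Position 1 ('e'): window [0,1] length 2 -- new best
  Position 2 ('f'): window [0,2] length 3 -- new best
  Position 3 ('g'): repeat (last at 0), move window start to 1
  Position 3 ('g'): window [1,3] length 3
  Position 4 ('a'): window [1,4] length 4 -- new best
  Position 5 ('e'): repeat (last at 1), move window start to 2
  Position 5 ('e'): window [2,5] length 4
Longest substring with no repeats: "efga" with length 4

4


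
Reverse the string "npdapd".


Input: npdapd
Reading characters right to left:
  Position 5: 'd'
  Position 4: 'p'
  Position 3: 'a'
  Position 2: 'd'
  Position 1: 'p'
  Position 0: 'n'
Reversed: dpadpn

dpadpn


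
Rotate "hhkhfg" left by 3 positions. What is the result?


Input: "hhkhfg", rotate left by 3
First 3 characters: "hhk"
Remaining characters: "hfg"
Concatenate remaining + first: "hfg" + "hhk" = "hfghhk"

hfghhk


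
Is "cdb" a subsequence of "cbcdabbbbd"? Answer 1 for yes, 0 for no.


Check if "cdb" is a subsequence of "cbcdabbbbd"
Greedy scan:
  Position 0 ('c'): matches sub[0] = 'c'
  Position 1 ('b'): no match needed
  Position 2 ('c'): no match needed
  Position 3 ('d'): matches sub[1] = 'd'
  Position 4 ('a'): no match needed
  Position 5 ('b'): matches sub[2] = 'b'
  Position 6 ('b'): no match needed
  Position 7 ('b'): no match needed
  Position 8 ('b'): no match needed
  Position 9 ('d'): no match needed
All 3 characters matched => is a subsequence

1


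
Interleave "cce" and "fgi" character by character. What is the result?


Interleaving "cce" and "fgi":
  Position 0: 'c' from first, 'f' from second => "cf"
  Position 1: 'c' from first, 'g' from second => "cg"
  Position 2: 'e' from first, 'i' from second => "ei"
Result: cfcgei

cfcgei


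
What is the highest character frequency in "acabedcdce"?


Input: acabedcdce
Character counts:
  'a': 2
  'b': 1
  'c': 3
  'd': 2
  'e': 2
Maximum frequency: 3

3


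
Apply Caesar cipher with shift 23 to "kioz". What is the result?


Caesar cipher: shift "kioz" by 23
  'k' (pos 10) + 23 = pos 7 = 'h'
  'i' (pos 8) + 23 = pos 5 = 'f'
  'o' (pos 14) + 23 = pos 11 = 'l'
  'z' (pos 25) + 23 = pos 22 = 'w'
Result: hflw

hflw


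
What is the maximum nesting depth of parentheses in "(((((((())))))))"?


Input: "(((((((())))))))"
Tracking depth:
  Position 0 '(': depth becomes 1
  Position 1 '(': depth becomes 2
  Position 2 '(': depth becomes 3
  Position 3 '(': depth becomes 4
  Position 4 '(': depth becomes 5
  Position 5 '(': depth becomes 6
  Position 6 '(': depth becomes 7
  Position 7 '(': depth becomes 8
  Position 8 ')': depth becomes 7
  Position 9 ')': depth becomes 6
  Position 10 ')': depth becomes 5
  Position 11 ')': depth becomes 4
  Position 12 ')': depth becomes 3
  Position 13 ')': depth becomes 2
  Position 14 ')': depth becomes 1
  Position 15 ')': depth becomes 0
Maximum depth reached: 8

8


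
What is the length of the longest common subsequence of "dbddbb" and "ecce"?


LCS of "dbddbb" and "ecce"
DP table:
           e    c    c    e
      0    0    0    0    0
  d   0    0    0    0    0
  b   0    0    0    0    0
  d   0    0    0    0    0
  d   0    0    0    0    0
  b   0    0    0    0    0
  b   0    0    0    0    0
LCS length = dp[6][4] = 0

0


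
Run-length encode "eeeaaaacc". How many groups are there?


Input: eeeaaaacc
Scanning for consecutive runs:
  Group 1: 'e' x 3 (positions 0-2)
  Group 2: 'a' x 4 (positions 3-6)
  Group 3: 'c' x 2 (positions 7-8)
Total groups: 3

3


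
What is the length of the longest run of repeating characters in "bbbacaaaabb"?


Input: "bbbacaaaabb"
Scanning for longest run:
  Position 1 ('b'): continues run of 'b', length=2
  Position 2 ('b'): continues run of 'b', length=3
  Position 3 ('a'): new char, reset run to 1
  Position 4 ('c'): new char, reset run to 1
  Position 5 ('a'): new char, reset run to 1
  Position 6 ('a'): continues run of 'a', length=2
  Position 7 ('a'): continues run of 'a', length=3
  Position 8 ('a'): continues run of 'a', length=4
  Position 9 ('b'): new char, reset run to 1
  Position 10 ('b'): continues run of 'b', length=2
Longest run: 'a' with length 4

4


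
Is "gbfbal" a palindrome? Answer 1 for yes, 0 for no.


Input: gbfbal
Reversed: labfbg
  Compare pos 0 ('g') with pos 5 ('l'): MISMATCH
  Compare pos 1 ('b') with pos 4 ('a'): MISMATCH
  Compare pos 2 ('f') with pos 3 ('b'): MISMATCH
Result: not a palindrome

0


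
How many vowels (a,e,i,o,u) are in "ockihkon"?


Input: ockihkon
Checking each character:
  'o' at position 0: vowel (running total: 1)
  'c' at position 1: consonant
  'k' at position 2: consonant
  'i' at position 3: vowel (running total: 2)
  'h' at position 4: consonant
  'k' at position 5: consonant
  'o' at position 6: vowel (running total: 3)
  'n' at position 7: consonant
Total vowels: 3

3


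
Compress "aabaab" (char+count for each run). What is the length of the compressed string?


Input: aabaab
Runs:
  'a' x 2 => "a2"
  'b' x 1 => "b1"
  'a' x 2 => "a2"
  'b' x 1 => "b1"
Compressed: "a2b1a2b1"
Compressed length: 8

8


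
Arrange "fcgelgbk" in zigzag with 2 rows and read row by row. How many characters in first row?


Zigzag "fcgelgbk" into 2 rows:
Placing characters:
  'f' => row 0
  'c' => row 1
  'g' => row 0
  'e' => row 1
  'l' => row 0
  'g' => row 1
  'b' => row 0
  'k' => row 1
Rows:
  Row 0: "fglb"
  Row 1: "cegk"
First row length: 4

4


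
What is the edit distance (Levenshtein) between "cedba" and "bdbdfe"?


Computing edit distance: "cedba" -> "bdbdfe"
DP table:
           b    d    b    d    f    e
      0    1    2    3    4    5    6
  c   1    1    2    3    4    5    6
  e   2    2    2    3    4    5    5
  d   3    3    2    3    3    4    5
  b   4    3    3    2    3    4    5
  a   5    4    4    3    3    4    5
Edit distance = dp[5][6] = 5

5


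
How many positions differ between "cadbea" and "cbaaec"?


Comparing "cadbea" and "cbaaec" position by position:
  Position 0: 'c' vs 'c' => same
  Position 1: 'a' vs 'b' => DIFFER
  Position 2: 'd' vs 'a' => DIFFER
  Position 3: 'b' vs 'a' => DIFFER
  Position 4: 'e' vs 'e' => same
  Position 5: 'a' vs 'c' => DIFFER
Positions that differ: 4

4


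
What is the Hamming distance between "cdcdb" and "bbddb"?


Comparing "cdcdb" and "bbddb" position by position:
  Position 0: 'c' vs 'b' => differ
  Position 1: 'd' vs 'b' => differ
  Position 2: 'c' vs 'd' => differ
  Position 3: 'd' vs 'd' => same
  Position 4: 'b' vs 'b' => same
Total differences (Hamming distance): 3

3


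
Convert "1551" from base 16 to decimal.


Input: "1551" in base 16
Positional expansion:
  Digit '1' (value 1) x 16^3 = 4096
  Digit '5' (value 5) x 16^2 = 1280
  Digit '5' (value 5) x 16^1 = 80
  Digit '1' (value 1) x 16^0 = 1
Sum = 5457

5457


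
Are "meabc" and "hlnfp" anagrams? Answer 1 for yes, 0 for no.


Strings: "meabc", "hlnfp"
Sorted first:  abcem
Sorted second: fhlnp
Differ at position 0: 'a' vs 'f' => not anagrams

0


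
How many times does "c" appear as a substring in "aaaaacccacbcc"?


Searching for "c" in "aaaaacccacbcc"
Scanning each position:
  Position 0: "a" => no
  Position 1: "a" => no
  Position 2: "a" => no
  Position 3: "a" => no
  Position 4: "a" => no
  Position 5: "c" => MATCH
  Position 6: "c" => MATCH
  Position 7: "c" => MATCH
  Position 8: "a" => no
  Position 9: "c" => MATCH
  Position 10: "b" => no
  Position 11: "c" => MATCH
  Position 12: "c" => MATCH
Total occurrences: 6

6


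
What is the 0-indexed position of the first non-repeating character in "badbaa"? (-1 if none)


Input: badbaa
Character frequencies:
  'a': 3
  'b': 2
  'd': 1
Scanning left to right for freq == 1:
  Position 0 ('b'): freq=2, skip
  Position 1 ('a'): freq=3, skip
  Position 2 ('d'): unique! => answer = 2

2


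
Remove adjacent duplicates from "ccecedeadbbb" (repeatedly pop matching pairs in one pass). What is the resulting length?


Input: ccecedeadbbb
Stack-based adjacent duplicate removal:
  Read 'c': push. Stack: c
  Read 'c': matches stack top 'c' => pop. Stack: (empty)
  Read 'e': push. Stack: e
  Read 'c': push. Stack: ec
  Read 'e': push. Stack: ece
  Read 'd': push. Stack: eced
  Read 'e': push. Stack: ecede
  Read 'a': push. Stack: ecedea
  Read 'd': push. Stack: ecedead
  Read 'b': push. Stack: ecedeadb
  Read 'b': matches stack top 'b' => pop. Stack: ecedead
  Read 'b': push. Stack: ecedeadb
Final stack: "ecedeadb" (length 8)

8


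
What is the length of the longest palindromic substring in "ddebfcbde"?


Input: "ddebfcbde"
Checking substrings for palindromes:
  [0:2] "dd" (len 2) => palindrome
Longest palindromic substring: "dd" with length 2

2


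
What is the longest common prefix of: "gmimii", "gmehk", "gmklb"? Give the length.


Words: gmimii, gmehk, gmklb
  Position 0: all 'g' => match
  Position 1: all 'm' => match
  Position 2: ('i', 'e', 'k') => mismatch, stop
LCP = "gm" (length 2)

2


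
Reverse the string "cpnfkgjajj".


Input: cpnfkgjajj
Reading characters right to left:
  Position 9: 'j'
  Position 8: 'j'
  Position 7: 'a'
  Position 6: 'j'
  Position 5: 'g'
  Position 4: 'k'
  Position 3: 'f'
  Position 2: 'n'
  Position 1: 'p'
  Position 0: 'c'
Reversed: jjajgkfnpc

jjajgkfnpc


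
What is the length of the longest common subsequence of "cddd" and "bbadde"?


LCS of "cddd" and "bbadde"
DP table:
           b    b    a    d    d    e
      0    0    0    0    0    0    0
  c   0    0    0    0    0    0    0
  d   0    0    0    0    1    1    1
  d   0    0    0    0    1    2    2
  d   0    0    0    0    1    2    2
LCS length = dp[4][6] = 2

2


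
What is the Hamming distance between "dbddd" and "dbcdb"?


Comparing "dbddd" and "dbcdb" position by position:
  Position 0: 'd' vs 'd' => same
  Position 1: 'b' vs 'b' => same
  Position 2: 'd' vs 'c' => differ
  Position 3: 'd' vs 'd' => same
  Position 4: 'd' vs 'b' => differ
Total differences (Hamming distance): 2

2


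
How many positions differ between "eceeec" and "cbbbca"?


Comparing "eceeec" and "cbbbca" position by position:
  Position 0: 'e' vs 'c' => DIFFER
  Position 1: 'c' vs 'b' => DIFFER
  Position 2: 'e' vs 'b' => DIFFER
  Position 3: 'e' vs 'b' => DIFFER
  Position 4: 'e' vs 'c' => DIFFER
  Position 5: 'c' vs 'a' => DIFFER
Positions that differ: 6

6


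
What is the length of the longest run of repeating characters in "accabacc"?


Input: "accabacc"
Scanning for longest run:
  Position 1 ('c'): new char, reset run to 1
  Position 2 ('c'): continues run of 'c', length=2
  Position 3 ('a'): new char, reset run to 1
  Position 4 ('b'): new char, reset run to 1
  Position 5 ('a'): new char, reset run to 1
  Position 6 ('c'): new char, reset run to 1
  Position 7 ('c'): continues run of 'c', length=2
Longest run: 'c' with length 2

2


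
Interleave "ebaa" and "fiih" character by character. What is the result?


Interleaving "ebaa" and "fiih":
  Position 0: 'e' from first, 'f' from second => "ef"
  Position 1: 'b' from first, 'i' from second => "bi"
  Position 2: 'a' from first, 'i' from second => "ai"
  Position 3: 'a' from first, 'h' from second => "ah"
Result: efbiaiah

efbiaiah


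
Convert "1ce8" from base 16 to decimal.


Input: "1ce8" in base 16
Positional expansion:
  Digit '1' (value 1) x 16^3 = 4096
  Digit 'c' (value 12) x 16^2 = 3072
  Digit 'e' (value 14) x 16^1 = 224
  Digit '8' (value 8) x 16^0 = 8
Sum = 7400

7400


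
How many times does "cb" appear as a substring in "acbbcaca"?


Searching for "cb" in "acbbcaca"
Scanning each position:
  Position 0: "ac" => no
  Position 1: "cb" => MATCH
  Position 2: "bb" => no
  Position 3: "bc" => no
  Position 4: "ca" => no
  Position 5: "ac" => no
  Position 6: "ca" => no
Total occurrences: 1

1


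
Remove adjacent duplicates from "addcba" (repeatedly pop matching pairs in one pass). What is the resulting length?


Input: addcba
Stack-based adjacent duplicate removal:
  Read 'a': push. Stack: a
  Read 'd': push. Stack: ad
  Read 'd': matches stack top 'd' => pop. Stack: a
  Read 'c': push. Stack: ac
  Read 'b': push. Stack: acb
  Read 'a': push. Stack: acba
Final stack: "acba" (length 4)

4


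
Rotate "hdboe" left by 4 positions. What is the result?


Input: "hdboe", rotate left by 4
First 4 characters: "hdbo"
Remaining characters: "e"
Concatenate remaining + first: "e" + "hdbo" = "ehdbo"

ehdbo


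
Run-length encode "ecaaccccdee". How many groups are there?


Input: ecaaccccdee
Scanning for consecutive runs:
  Group 1: 'e' x 1 (positions 0-0)
  Group 2: 'c' x 1 (positions 1-1)
  Group 3: 'a' x 2 (positions 2-3)
  Group 4: 'c' x 4 (positions 4-7)
  Group 5: 'd' x 1 (positions 8-8)
  Group 6: 'e' x 2 (positions 9-10)
Total groups: 6

6


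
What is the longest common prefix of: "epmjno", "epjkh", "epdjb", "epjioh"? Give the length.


Words: epmjno, epjkh, epdjb, epjioh
  Position 0: all 'e' => match
  Position 1: all 'p' => match
  Position 2: ('m', 'j', 'd', 'j') => mismatch, stop
LCP = "ep" (length 2)

2


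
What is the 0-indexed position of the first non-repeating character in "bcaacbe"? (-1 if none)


Input: bcaacbe
Character frequencies:
  'a': 2
  'b': 2
  'c': 2
  'e': 1
Scanning left to right for freq == 1:
  Position 0 ('b'): freq=2, skip
  Position 1 ('c'): freq=2, skip
  Position 2 ('a'): freq=2, skip
  Position 3 ('a'): freq=2, skip
  Position 4 ('c'): freq=2, skip
  Position 5 ('b'): freq=2, skip
  Position 6 ('e'): unique! => answer = 6

6


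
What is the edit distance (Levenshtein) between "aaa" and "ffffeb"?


Computing edit distance: "aaa" -> "ffffeb"
DP table:
           f    f    f    f    e    b
      0    1    2    3    4    5    6
  a   1    1    2    3    4    5    6
  a   2    2    2    3    4    5    6
  a   3    3    3    3    4    5    6
Edit distance = dp[3][6] = 6

6


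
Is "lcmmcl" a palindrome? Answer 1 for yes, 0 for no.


Input: lcmmcl
Reversed: lcmmcl
  Compare pos 0 ('l') with pos 5 ('l'): match
  Compare pos 1 ('c') with pos 4 ('c'): match
  Compare pos 2 ('m') with pos 3 ('m'): match
Result: palindrome

1


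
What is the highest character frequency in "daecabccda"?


Input: daecabccda
Character counts:
  'a': 3
  'b': 1
  'c': 3
  'd': 2
  'e': 1
Maximum frequency: 3

3


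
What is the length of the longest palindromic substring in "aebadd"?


Input: "aebadd"
Checking substrings for palindromes:
  [4:6] "dd" (len 2) => palindrome
Longest palindromic substring: "dd" with length 2

2


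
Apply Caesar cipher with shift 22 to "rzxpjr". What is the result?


Caesar cipher: shift "rzxpjr" by 22
  'r' (pos 17) + 22 = pos 13 = 'n'
  'z' (pos 25) + 22 = pos 21 = 'v'
  'x' (pos 23) + 22 = pos 19 = 't'
  'p' (pos 15) + 22 = pos 11 = 'l'
  'j' (pos 9) + 22 = pos 5 = 'f'
  'r' (pos 17) + 22 = pos 13 = 'n'
Result: nvtlfn

nvtlfn


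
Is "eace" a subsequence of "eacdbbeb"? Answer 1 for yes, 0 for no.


Check if "eace" is a subsequence of "eacdbbeb"
Greedy scan:
  Position 0 ('e'): matches sub[0] = 'e'
  Position 1 ('a'): matches sub[1] = 'a'
  Position 2 ('c'): matches sub[2] = 'c'
  Position 3 ('d'): no match needed
  Position 4 ('b'): no match needed
  Position 5 ('b'): no match needed
  Position 6 ('e'): matches sub[3] = 'e'
  Position 7 ('b'): no match needed
All 4 characters matched => is a subsequence

1


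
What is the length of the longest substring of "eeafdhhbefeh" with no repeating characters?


Input: "eeafdhhbefeh"
Sliding window (track last position of each char):
  Position 0 ('e'): window [0,0] length 1 -- new best
  Position 1 ('e'): repeat (last at 0), move window start to 1
  Position 1 ('e'): window [1,1] length 1
  Position 2 ('a'): window [1,2] length 2 -- new best
  Position 3 ('f'): window [1,3] length 3 -- new best
  Position 4 ('d'): window [1,4] length 4 -- new best
  Position 5 ('h'): window [1,5] length 5 -- new best
  Position 6 ('h'): repeat (last at 5), move window start to 6
  Position 6 ('h'): window [6,6] length 1
  Position 7 ('b'): window [6,7] length 2
  Position 8 ('e'): window [6,8] length 3
  Position 9 ('f'): window [6,9] length 4
  Position 10 ('e'): repeat (last at 8), move window start to 9
  Position 10 ('e'): window [9,10] length 2
  Position 11 ('h'): window [9,11] length 3
Longest substring with no repeats: "eafdh" with length 5

5


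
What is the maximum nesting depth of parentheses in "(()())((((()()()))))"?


Input: "(()())((((()()()))))"
Tracking depth:
  Position 0 '(': depth becomes 1
  Position 1 '(': depth becomes 2
  Position 2 ')': depth becomes 1
  Position 3 '(': depth becomes 2
  Position 4 ')': depth becomes 1
  Position 5 ')': depth becomes 0
  Position 6 '(': depth becomes 1
  Position 7 '(': depth becomes 2
  Position 8 '(': depth becomes 3
  Position 9 '(': depth becomes 4
  Position 10 '(': depth becomes 5
  Position 11 ')': depth becomes 4
  Position 12 '(': depth becomes 5
  Position 13 ')': depth becomes 4
  Position 14 '(': depth becomes 5
  Position 15 ')': depth becomes 4
  Position 16 ')': depth becomes 3
  Position 17 ')': depth becomes 2
  Position 18 ')': depth becomes 1
  Position 19 ')': depth becomes 0
Maximum depth reached: 5

5


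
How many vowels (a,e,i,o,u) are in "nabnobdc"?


Input: nabnobdc
Checking each character:
  'n' at position 0: consonant
  'a' at position 1: vowel (running total: 1)
  'b' at position 2: consonant
  'n' at position 3: consonant
  'o' at position 4: vowel (running total: 2)
  'b' at position 5: consonant
  'd' at position 6: consonant
  'c' at position 7: consonant
Total vowels: 2

2


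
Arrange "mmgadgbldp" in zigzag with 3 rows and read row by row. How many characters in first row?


Zigzag "mmgadgbldp" into 3 rows:
Placing characters:
  'm' => row 0
  'm' => row 1
  'g' => row 2
  'a' => row 1
  'd' => row 0
  'g' => row 1
  'b' => row 2
  'l' => row 1
  'd' => row 0
  'p' => row 1
Rows:
  Row 0: "mdd"
  Row 1: "maglp"
  Row 2: "gb"
First row length: 3

3


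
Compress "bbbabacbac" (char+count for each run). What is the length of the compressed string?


Input: bbbabacbac
Runs:
  'b' x 3 => "b3"
  'a' x 1 => "a1"
  'b' x 1 => "b1"
  'a' x 1 => "a1"
  'c' x 1 => "c1"
  'b' x 1 => "b1"
  'a' x 1 => "a1"
  'c' x 1 => "c1"
Compressed: "b3a1b1a1c1b1a1c1"
Compressed length: 16

16


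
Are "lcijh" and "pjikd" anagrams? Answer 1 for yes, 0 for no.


Strings: "lcijh", "pjikd"
Sorted first:  chijl
Sorted second: dijkp
Differ at position 0: 'c' vs 'd' => not anagrams

0


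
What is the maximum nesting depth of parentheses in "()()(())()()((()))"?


Input: "()()(())()()((()))"
Tracking depth:
  Position 0 '(': depth becomes 1
  Position 1 ')': depth becomes 0
  Position 2 '(': depth becomes 1
  Position 3 ')': depth becomes 0
  Position 4 '(': depth becomes 1
  Position 5 '(': depth becomes 2
  Position 6 ')': depth becomes 1
  Position 7 ')': depth becomes 0
  Position 8 '(': depth becomes 1
  Position 9 ')': depth becomes 0
  Position 10 '(': depth becomes 1
  Position 11 ')': depth becomes 0
  Position 12 '(': depth becomes 1
  Position 13 '(': depth becomes 2
  Position 14 '(': depth becomes 3
  Position 15 ')': depth becomes 2
  Position 16 ')': depth becomes 1
  Position 17 ')': depth becomes 0
Maximum depth reached: 3

3


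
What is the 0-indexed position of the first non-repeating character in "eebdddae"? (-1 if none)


Input: eebdddae
Character frequencies:
  'a': 1
  'b': 1
  'd': 3
  'e': 3
Scanning left to right for freq == 1:
  Position 0 ('e'): freq=3, skip
  Position 1 ('e'): freq=3, skip
  Position 2 ('b'): unique! => answer = 2

2


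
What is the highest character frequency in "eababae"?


Input: eababae
Character counts:
  'a': 3
  'b': 2
  'e': 2
Maximum frequency: 3

3


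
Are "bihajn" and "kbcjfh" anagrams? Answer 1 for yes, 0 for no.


Strings: "bihajn", "kbcjfh"
Sorted first:  abhijn
Sorted second: bcfhjk
Differ at position 0: 'a' vs 'b' => not anagrams

0


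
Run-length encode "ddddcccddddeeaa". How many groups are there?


Input: ddddcccddddeeaa
Scanning for consecutive runs:
  Group 1: 'd' x 4 (positions 0-3)
  Group 2: 'c' x 3 (positions 4-6)
  Group 3: 'd' x 4 (positions 7-10)
  Group 4: 'e' x 2 (positions 11-12)
  Group 5: 'a' x 2 (positions 13-14)
Total groups: 5

5


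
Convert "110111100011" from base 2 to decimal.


Input: "110111100011" in base 2
Positional expansion:
  Digit '1' (value 1) x 2^11 = 2048
  Digit '1' (value 1) x 2^10 = 1024
  Digit '0' (value 0) x 2^9 = 0
  Digit '1' (value 1) x 2^8 = 256
  Digit '1' (value 1) x 2^7 = 128
  Digit '1' (value 1) x 2^6 = 64
  Digit '1' (value 1) x 2^5 = 32
  Digit '0' (value 0) x 2^4 = 0
  Digit '0' (value 0) x 2^3 = 0
  Digit '0' (value 0) x 2^2 = 0
  Digit '1' (value 1) x 2^1 = 2
  Digit '1' (value 1) x 2^0 = 1
Sum = 3555

3555


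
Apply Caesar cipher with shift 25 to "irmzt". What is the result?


Caesar cipher: shift "irmzt" by 25
  'i' (pos 8) + 25 = pos 7 = 'h'
  'r' (pos 17) + 25 = pos 16 = 'q'
  'm' (pos 12) + 25 = pos 11 = 'l'
  'z' (pos 25) + 25 = pos 24 = 'y'
  't' (pos 19) + 25 = pos 18 = 's'
Result: hqlys

hqlys


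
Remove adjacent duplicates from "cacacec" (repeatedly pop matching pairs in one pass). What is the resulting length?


Input: cacacec
Stack-based adjacent duplicate removal:
  Read 'c': push. Stack: c
  Read 'a': push. Stack: ca
  Read 'c': push. Stack: cac
  Read 'a': push. Stack: caca
  Read 'c': push. Stack: cacac
  Read 'e': push. Stack: cacace
  Read 'c': push. Stack: cacacec
Final stack: "cacacec" (length 7)

7


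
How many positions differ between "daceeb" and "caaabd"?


Comparing "daceeb" and "caaabd" position by position:
  Position 0: 'd' vs 'c' => DIFFER
  Position 1: 'a' vs 'a' => same
  Position 2: 'c' vs 'a' => DIFFER
  Position 3: 'e' vs 'a' => DIFFER
  Position 4: 'e' vs 'b' => DIFFER
  Position 5: 'b' vs 'd' => DIFFER
Positions that differ: 5

5


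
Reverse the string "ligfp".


Input: ligfp
Reading characters right to left:
  Position 4: 'p'
  Position 3: 'f'
  Position 2: 'g'
  Position 1: 'i'
  Position 0: 'l'
Reversed: pfgil

pfgil


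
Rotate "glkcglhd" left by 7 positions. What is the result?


Input: "glkcglhd", rotate left by 7
First 7 characters: "glkcglh"
Remaining characters: "d"
Concatenate remaining + first: "d" + "glkcglh" = "dglkcglh"

dglkcglh


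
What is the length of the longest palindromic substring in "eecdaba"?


Input: "eecdaba"
Checking substrings for palindromes:
  [4:7] "aba" (len 3) => palindrome
  [0:2] "ee" (len 2) => palindrome
Longest palindromic substring: "aba" with length 3

3


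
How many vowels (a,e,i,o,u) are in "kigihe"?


Input: kigihe
Checking each character:
  'k' at position 0: consonant
  'i' at position 1: vowel (running total: 1)
  'g' at position 2: consonant
  'i' at position 3: vowel (running total: 2)
  'h' at position 4: consonant
  'e' at position 5: vowel (running total: 3)
Total vowels: 3

3


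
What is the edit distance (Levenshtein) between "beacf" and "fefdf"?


Computing edit distance: "beacf" -> "fefdf"
DP table:
           f    e    f    d    f
      0    1    2    3    4    5
  b   1    1    2    3    4    5
  e   2    2    1    2    3    4
  a   3    3    2    2    3    4
  c   4    4    3    3    3    4
  f   5    4    4    3    4    3
Edit distance = dp[5][5] = 3

3


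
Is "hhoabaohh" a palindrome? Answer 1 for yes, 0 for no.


Input: hhoabaohh
Reversed: hhoabaohh
  Compare pos 0 ('h') with pos 8 ('h'): match
  Compare pos 1 ('h') with pos 7 ('h'): match
  Compare pos 2 ('o') with pos 6 ('o'): match
  Compare pos 3 ('a') with pos 5 ('a'): match
Result: palindrome

1


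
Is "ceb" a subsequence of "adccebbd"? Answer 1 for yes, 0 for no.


Check if "ceb" is a subsequence of "adccebbd"
Greedy scan:
  Position 0 ('a'): no match needed
  Position 1 ('d'): no match needed
  Position 2 ('c'): matches sub[0] = 'c'
  Position 3 ('c'): no match needed
  Position 4 ('e'): matches sub[1] = 'e'
  Position 5 ('b'): matches sub[2] = 'b'
  Position 6 ('b'): no match needed
  Position 7 ('d'): no match needed
All 3 characters matched => is a subsequence

1


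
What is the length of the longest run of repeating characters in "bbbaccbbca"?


Input: "bbbaccbbca"
Scanning for longest run:
  Position 1 ('b'): continues run of 'b', length=2
  Position 2 ('b'): continues run of 'b', length=3
  Position 3 ('a'): new char, reset run to 1
  Position 4 ('c'): new char, reset run to 1
  Position 5 ('c'): continues run of 'c', length=2
  Position 6 ('b'): new char, reset run to 1
  Position 7 ('b'): continues run of 'b', length=2
  Position 8 ('c'): new char, reset run to 1
  Position 9 ('a'): new char, reset run to 1
Longest run: 'b' with length 3

3


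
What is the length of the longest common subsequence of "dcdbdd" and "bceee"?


LCS of "dcdbdd" and "bceee"
DP table:
           b    c    e    e    e
      0    0    0    0    0    0
  d   0    0    0    0    0    0
  c   0    0    1    1    1    1
  d   0    0    1    1    1    1
  b   0    1    1    1    1    1
  d   0    1    1    1    1    1
  d   0    1    1    1    1    1
LCS length = dp[6][5] = 1

1


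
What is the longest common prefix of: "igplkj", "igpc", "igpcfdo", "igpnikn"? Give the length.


Words: igplkj, igpc, igpcfdo, igpnikn
  Position 0: all 'i' => match
  Position 1: all 'g' => match
  Position 2: all 'p' => match
  Position 3: ('l', 'c', 'c', 'n') => mismatch, stop
LCP = "igp" (length 3)

3


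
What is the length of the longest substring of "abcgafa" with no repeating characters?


Input: "abcgafa"
Sliding window (track last position of each char):
  Position 0 ('a'): window [0,0] length 1 -- new best
  Position 1 ('b'): window [0,1] length 2 -- new best
  Position 2 ('c'): window [0,2] length 3 -- new best
  Position 3 ('g'): window [0,3] length 4 -- new best
  Position 4 ('a'): repeat (last at 0), move window start to 1
  Position 4 ('a'): window [1,4] length 4
  Position 5 ('f'): window [1,5] length 5 -- new best
  Position 6 ('a'): repeat (last at 4), move window start to 5
  Position 6 ('a'): window [5,6] length 2
Longest substring with no repeats: "bcgaf" with length 5

5


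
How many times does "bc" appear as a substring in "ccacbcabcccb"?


Searching for "bc" in "ccacbcabcccb"
Scanning each position:
  Position 0: "cc" => no
  Position 1: "ca" => no
  Position 2: "ac" => no
  Position 3: "cb" => no
  Position 4: "bc" => MATCH
  Position 5: "ca" => no
  Position 6: "ab" => no
  Position 7: "bc" => MATCH
  Position 8: "cc" => no
  Position 9: "cc" => no
  Position 10: "cb" => no
Total occurrences: 2

2


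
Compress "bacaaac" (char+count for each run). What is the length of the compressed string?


Input: bacaaac
Runs:
  'b' x 1 => "b1"
  'a' x 1 => "a1"
  'c' x 1 => "c1"
  'a' x 3 => "a3"
  'c' x 1 => "c1"
Compressed: "b1a1c1a3c1"
Compressed length: 10

10


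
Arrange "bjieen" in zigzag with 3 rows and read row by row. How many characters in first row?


Zigzag "bjieen" into 3 rows:
Placing characters:
  'b' => row 0
  'j' => row 1
  'i' => row 2
  'e' => row 1
  'e' => row 0
  'n' => row 1
Rows:
  Row 0: "be"
  Row 1: "jen"
  Row 2: "i"
First row length: 2

2


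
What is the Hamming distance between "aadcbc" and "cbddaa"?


Comparing "aadcbc" and "cbddaa" position by position:
  Position 0: 'a' vs 'c' => differ
  Position 1: 'a' vs 'b' => differ
  Position 2: 'd' vs 'd' => same
  Position 3: 'c' vs 'd' => differ
  Position 4: 'b' vs 'a' => differ
  Position 5: 'c' vs 'a' => differ
Total differences (Hamming distance): 5

5


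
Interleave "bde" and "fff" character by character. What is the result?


Interleaving "bde" and "fff":
  Position 0: 'b' from first, 'f' from second => "bf"
  Position 1: 'd' from first, 'f' from second => "df"
  Position 2: 'e' from first, 'f' from second => "ef"
Result: bfdfef

bfdfef


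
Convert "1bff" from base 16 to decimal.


Input: "1bff" in base 16
Positional expansion:
  Digit '1' (value 1) x 16^3 = 4096
  Digit 'b' (value 11) x 16^2 = 2816
  Digit 'f' (value 15) x 16^1 = 240
  Digit 'f' (value 15) x 16^0 = 15
Sum = 7167

7167


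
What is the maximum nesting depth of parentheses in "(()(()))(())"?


Input: "(()(()))(())"
Tracking depth:
  Position 0 '(': depth becomes 1
  Position 1 '(': depth becomes 2
  Position 2 ')': depth becomes 1
  Position 3 '(': depth becomes 2
  Position 4 '(': depth becomes 3
  Position 5 ')': depth becomes 2
  Position 6 ')': depth becomes 1
  Position 7 ')': depth becomes 0
  Position 8 '(': depth becomes 1
  Position 9 '(': depth becomes 2
  Position 10 ')': depth becomes 1
  Position 11 ')': depth becomes 0
Maximum depth reached: 3

3


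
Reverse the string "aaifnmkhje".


Input: aaifnmkhje
Reading characters right to left:
  Position 9: 'e'
  Position 8: 'j'
  Position 7: 'h'
  Position 6: 'k'
  Position 5: 'm'
  Position 4: 'n'
  Position 3: 'f'
  Position 2: 'i'
  Position 1: 'a'
  Position 0: 'a'
Reversed: ejhkmnfiaa

ejhkmnfiaa


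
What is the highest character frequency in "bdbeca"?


Input: bdbeca
Character counts:
  'a': 1
  'b': 2
  'c': 1
  'd': 1
  'e': 1
Maximum frequency: 2

2


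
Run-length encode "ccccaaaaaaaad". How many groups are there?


Input: ccccaaaaaaaad
Scanning for consecutive runs:
  Group 1: 'c' x 4 (positions 0-3)
  Group 2: 'a' x 8 (positions 4-11)
  Group 3: 'd' x 1 (positions 12-12)
Total groups: 3

3


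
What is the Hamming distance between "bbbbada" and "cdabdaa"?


Comparing "bbbbada" and "cdabdaa" position by position:
  Position 0: 'b' vs 'c' => differ
  Position 1: 'b' vs 'd' => differ
  Position 2: 'b' vs 'a' => differ
  Position 3: 'b' vs 'b' => same
  Position 4: 'a' vs 'd' => differ
  Position 5: 'd' vs 'a' => differ
  Position 6: 'a' vs 'a' => same
Total differences (Hamming distance): 5

5


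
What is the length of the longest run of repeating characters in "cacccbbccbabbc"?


Input: "cacccbbccbabbc"
Scanning for longest run:
  Position 1 ('a'): new char, reset run to 1
  Position 2 ('c'): new char, reset run to 1
  Position 3 ('c'): continues run of 'c', length=2
  Position 4 ('c'): continues run of 'c', length=3
  Position 5 ('b'): new char, reset run to 1
  Position 6 ('b'): continues run of 'b', length=2
  Position 7 ('c'): new char, reset run to 1
  Position 8 ('c'): continues run of 'c', length=2
  Position 9 ('b'): new char, reset run to 1
  Position 10 ('a'): new char, reset run to 1
  Position 11 ('b'): new char, reset run to 1
  Position 12 ('b'): continues run of 'b', length=2
  Position 13 ('c'): new char, reset run to 1
Longest run: 'c' with length 3

3


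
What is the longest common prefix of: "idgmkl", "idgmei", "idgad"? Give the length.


Words: idgmkl, idgmei, idgad
  Position 0: all 'i' => match
  Position 1: all 'd' => match
  Position 2: all 'g' => match
  Position 3: ('m', 'm', 'a') => mismatch, stop
LCP = "idg" (length 3)

3


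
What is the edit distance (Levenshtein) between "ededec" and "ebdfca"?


Computing edit distance: "ededec" -> "ebdfca"
DP table:
           e    b    d    f    c    a
      0    1    2    3    4    5    6
  e   1    0    1    2    3    4    5
  d   2    1    1    1    2    3    4
  e   3    2    2    2    2    3    4
  d   4    3    3    2    3    3    4
  e   5    4    4    3    3    4    4
  c   6    5    5    4    4    3    4
Edit distance = dp[6][6] = 4

4


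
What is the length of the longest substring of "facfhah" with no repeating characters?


Input: "facfhah"
Sliding window (track last position of each char):
  Position 0 ('f'): window [0,0] length 1 -- new best
  Position 1 ('a'): window [0,1] length 2 -- new best
  Position 2 ('c'): window [0,2] length 3 -- new best
  Position 3 ('f'): repeat (last at 0), move window start to 1
  Position 3 ('f'): window [1,3] length 3
  Position 4 ('h'): window [1,4] length 4 -- new best
  Position 5 ('a'): repeat (last at 1), move window start to 2
  Position 5 ('a'): window [2,5] length 4
  Position 6 ('h'): repeat (last at 4), move window start to 5
  Position 6 ('h'): window [5,6] length 2
Longest substring with no repeats: "acfh" with length 4

4


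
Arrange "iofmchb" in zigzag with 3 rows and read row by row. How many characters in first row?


Zigzag "iofmchb" into 3 rows:
Placing characters:
  'i' => row 0
  'o' => row 1
  'f' => row 2
  'm' => row 1
  'c' => row 0
  'h' => row 1
  'b' => row 2
Rows:
  Row 0: "ic"
  Row 1: "omh"
  Row 2: "fb"
First row length: 2

2


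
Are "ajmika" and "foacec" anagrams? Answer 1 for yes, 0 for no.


Strings: "ajmika", "foacec"
Sorted first:  aaijkm
Sorted second: accefo
Differ at position 1: 'a' vs 'c' => not anagrams

0


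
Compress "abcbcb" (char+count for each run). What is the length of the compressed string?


Input: abcbcb
Runs:
  'a' x 1 => "a1"
  'b' x 1 => "b1"
  'c' x 1 => "c1"
  'b' x 1 => "b1"
  'c' x 1 => "c1"
  'b' x 1 => "b1"
Compressed: "a1b1c1b1c1b1"
Compressed length: 12

12


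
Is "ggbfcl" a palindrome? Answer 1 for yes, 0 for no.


Input: ggbfcl
Reversed: lcfbgg
  Compare pos 0 ('g') with pos 5 ('l'): MISMATCH
  Compare pos 1 ('g') with pos 4 ('c'): MISMATCH
  Compare pos 2 ('b') with pos 3 ('f'): MISMATCH
Result: not a palindrome

0


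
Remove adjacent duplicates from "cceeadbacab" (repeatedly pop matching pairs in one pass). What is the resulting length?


Input: cceeadbacab
Stack-based adjacent duplicate removal:
  Read 'c': push. Stack: c
  Read 'c': matches stack top 'c' => pop. Stack: (empty)
  Read 'e': push. Stack: e
  Read 'e': matches stack top 'e' => pop. Stack: (empty)
  Read 'a': push. Stack: a
  Read 'd': push. Stack: ad
  Read 'b': push. Stack: adb
  Read 'a': push. Stack: adba
  Read 'c': push. Stack: adbac
  Read 'a': push. Stack: adbaca
  Read 'b': push. Stack: adbacab
Final stack: "adbacab" (length 7)

7


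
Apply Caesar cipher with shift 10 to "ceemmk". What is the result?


Caesar cipher: shift "ceemmk" by 10
  'c' (pos 2) + 10 = pos 12 = 'm'
  'e' (pos 4) + 10 = pos 14 = 'o'
  'e' (pos 4) + 10 = pos 14 = 'o'
  'm' (pos 12) + 10 = pos 22 = 'w'
  'm' (pos 12) + 10 = pos 22 = 'w'
  'k' (pos 10) + 10 = pos 20 = 'u'
Result: moowwu

moowwu


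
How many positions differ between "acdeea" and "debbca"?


Comparing "acdeea" and "debbca" position by position:
  Position 0: 'a' vs 'd' => DIFFER
  Position 1: 'c' vs 'e' => DIFFER
  Position 2: 'd' vs 'b' => DIFFER
  Position 3: 'e' vs 'b' => DIFFER
  Position 4: 'e' vs 'c' => DIFFER
  Position 5: 'a' vs 'a' => same
Positions that differ: 5

5
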